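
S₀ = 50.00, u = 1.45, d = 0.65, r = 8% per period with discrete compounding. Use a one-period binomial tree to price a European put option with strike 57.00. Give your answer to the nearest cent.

10.49

Risk-neutral probability p = (1 + 0.08 − 0.65)/(1.45 − 0.65) = 0.4300/0.8000 = 0.5375
Terminal stock prices: S_u = 72.5, S_d = 32.5
Terminal payoffs (K − S): max(-15.5, 0) = 0, max(24.5, 0) = 24.5
Node 0 (S = 50): V_0 = 1/1.08·[0.5375·0.0000 + 0.4625·24.5000] = 10.4919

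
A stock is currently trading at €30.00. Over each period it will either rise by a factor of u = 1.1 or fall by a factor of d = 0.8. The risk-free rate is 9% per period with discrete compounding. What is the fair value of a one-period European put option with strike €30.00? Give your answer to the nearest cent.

€0.18

Risk-neutral probability p = (1 + 0.09 − 0.8)/(1.1 − 0.8) = 0.2900/0.3000 = 0.9667
Terminal stock prices: S_u = 33, S_d = 24
Terminal payoffs (K − S): max(-3, 0) = 0, max(6, 0) = 6
Node 0 (S = 30): V_0 = 1/1.09·[0.9667·0.0000 + 0.0333·6.0000] = 0.1835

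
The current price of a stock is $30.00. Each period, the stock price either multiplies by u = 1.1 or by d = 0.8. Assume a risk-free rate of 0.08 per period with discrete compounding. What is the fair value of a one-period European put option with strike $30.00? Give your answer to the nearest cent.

Risk-neutral probability p = (1 + 0.08 − 0.8)/(1.1 − 0.8) = 0.2800/0.3000 = 0.9333
Terminal stock prices: S_u = 33, S_d = 24
Terminal payoffs (K − S): max(-3, 0) = 0, max(6, 0) = 6
Node 0 (S = 30): V_0 = 1/1.08·[0.9333·0.0000 + 0.0667·6.0000] = 0.3704

$0.37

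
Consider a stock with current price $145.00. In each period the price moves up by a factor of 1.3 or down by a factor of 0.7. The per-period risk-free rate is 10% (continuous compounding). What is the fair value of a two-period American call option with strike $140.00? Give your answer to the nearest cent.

$39.22

Risk-neutral probability p = (e^0.1 − 0.7)/(1.3 − 0.7) = 0.4052/0.6000 = 0.6753
Terminal stock prices: S_uu = 245.1, S_ud = 131.9, S_dd = 71.05
Terminal payoffs (S − K): max(105.1, 0) = 105.1, max(-8.05, 0) = 0, max(-68.95, 0) = 0
Node u (S = 188.5): continuation = e^(−0.1)·[0.6753·105.0500 + 0.3247·0.0000] = 64.1880; exercise value = 48.5000 ≤ continuation, so V_u = 64.1880
Node d (S = 101.5): continuation = e^(−0.1)·[0.6753·0.0000 + 0.3247·0.0000] = 0.0000; exercise value = 0.0000 ≤ continuation, so V_d = 0.0000
Node 0 (S = 145): continuation = e^(−0.1)·[0.6753·64.1880 + 0.3247·0.0000] = 39.2203; exercise value = 5.0000 ≤ continuation, so V_0 = 39.2203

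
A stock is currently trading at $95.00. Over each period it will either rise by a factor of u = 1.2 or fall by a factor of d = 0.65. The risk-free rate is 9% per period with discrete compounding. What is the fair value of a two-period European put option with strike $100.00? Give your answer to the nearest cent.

$8.99

Risk-neutral probability p = (1 + 0.09 − 0.65)/(1.2 − 0.65) = 0.4400/0.5500 = 0.8000
Terminal stock prices: S_uu = 136.8, S_ud = 74.1, S_dd = 40.14
Terminal payoffs (K − S): max(-36.8, 0) = 0, max(25.9, 0) = 25.9, max(59.86, 0) = 59.86
Node u (S = 114): V_u = 1/1.09·[0.8000·0.0000 + 0.2000·25.9000] = 4.7523
Node d (S = 61.75): V_d = 1/1.09·[0.8000·25.9000 + 0.2000·59.8625] = 29.9931
Node 0 (S = 95): V_0 = 1/1.09·[0.8000·4.7523 + 0.2000·29.9931] = 8.9912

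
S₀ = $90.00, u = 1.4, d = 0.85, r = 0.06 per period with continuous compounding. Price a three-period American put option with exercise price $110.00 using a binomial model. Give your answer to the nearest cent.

$21.70

Risk-neutral probability p = (e^0.06 − 0.85)/(1.4 − 0.85) = 0.2118/0.5500 = 0.3852
Terminal stock prices: S_uuu = 247, S_uud = 149.9, S_udd = 91.03, S_ddd = 55.27
Terminal payoffs (K − S): max(-137, 0) = 0, max(-39.94, 0) = 0, max(18.97, 0) = 18.97, max(54.73, 0) = 54.73
Node uu (S = 176.4): continuation = e^(−0.06)·[0.3852·0.0000 + 0.6148·0.0000] = 0.0000; exercise value = 0.0000 ≤ continuation, so V_uu = 0.0000
Node ud (S = 107.1): continuation = e^(−0.06)·[0.3852·0.0000 + 0.6148·18.9650] = 10.9814; exercise value = 2.9000 ≤ continuation, so V_ud = 10.9814
Node dd (S = 65.02): continuation = e^(−0.06)·[0.3852·18.9650 + 0.6148·54.7288] = 38.5691; exercise value = 44.9750 > continuation, so V_dd = 44.9750 (exercise)
Node u (S = 126): continuation = e^(−0.06)·[0.3852·0.0000 + 0.6148·10.9814] = 6.3587; exercise value = 0.0000 ≤ continuation, so V_u = 6.3587
Node d (S = 76.5): continuation = e^(−0.06)·[0.3852·10.9814 + 0.6148·44.9750] = 30.0255; exercise value = 33.5000 > continuation, so V_d = 33.5000 (exercise)
Node 0 (S = 90): continuation = e^(−0.06)·[0.3852·6.3587 + 0.6148·33.5000] = 21.7042; exercise value = 20.0000 ≤ continuation, so V_0 = 21.7042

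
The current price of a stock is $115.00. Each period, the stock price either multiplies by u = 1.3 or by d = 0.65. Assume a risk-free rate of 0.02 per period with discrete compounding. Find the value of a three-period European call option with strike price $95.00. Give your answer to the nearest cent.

$39.76

Risk-neutral probability p = (1 + 0.02 − 0.65)/(1.3 − 0.65) = 0.3700/0.6500 = 0.5692
Terminal stock prices: S_uuu = 252.7, S_uud = 126.3, S_udd = 63.16, S_ddd = 31.58
Terminal payoffs (S − K): max(157.7, 0) = 157.7, max(31.33, 0) = 31.33, max(-31.84, 0) = 0, max(-63.42, 0) = 0
Node uu (S = 194.4): V_uu = 1/1.02·[0.5692·157.6550 + 0.4308·31.3275] = 101.2127
Node ud (S = 97.17): V_ud = 1/1.02·[0.5692·31.3275 + 0.4308·0.0000] = 17.4829
Node dd (S = 48.59): V_dd = 1/1.02·[0.5692·0.0000 + 0.4308·0.0000] = 0.0000
Node u (S = 149.5): V_u = 1/1.02·[0.5692·101.2127 + 0.4308·17.4829] = 63.8672
Node d (S = 74.75): V_d = 1/1.02·[0.5692·17.4829 + 0.4308·0.0000] = 9.7567
Node 0 (S = 115): V_0 = 1/1.02·[0.5692·63.8672 + 0.4308·9.7567] = 39.7628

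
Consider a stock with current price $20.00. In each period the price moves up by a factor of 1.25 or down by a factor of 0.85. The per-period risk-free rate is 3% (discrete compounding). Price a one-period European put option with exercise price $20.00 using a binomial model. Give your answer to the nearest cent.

$1.60

Risk-neutral probability p = (1 + 0.03 − 0.85)/(1.25 − 0.85) = 0.1800/0.4000 = 0.4500
Terminal stock prices: S_u = 25, S_d = 17
Terminal payoffs (K − S): max(-5, 0) = 0, max(3, 0) = 3
Node 0 (S = 20): V_0 = 1/1.03·[0.4500·0.0000 + 0.5500·3.0000] = 1.6019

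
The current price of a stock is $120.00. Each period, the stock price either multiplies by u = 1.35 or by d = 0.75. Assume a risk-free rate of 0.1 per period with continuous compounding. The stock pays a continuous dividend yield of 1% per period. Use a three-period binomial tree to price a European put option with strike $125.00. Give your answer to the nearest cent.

$12.12

Per-period risk-free factor R = e^0.1 = 1.1052; dividend-adjusted growth = e^(0.1−0.01) = 1.0942.
Risk-neutral probability p = (1.0942 − 0.75)/(1.35 − 0.75) = 0.3442/0.6000 = 0.5736
Terminal stock prices: S_uuu = 295.2, S_uud = 164, S_udd = 91.12, S_ddd = 50.62
Terminal payoffs (K − S): max(-170.2, 0) = 0, max(-39.03, 0) = 0, max(33.88, 0) = 33.88, max(74.38, 0) = 74.38
Node uu (S = 218.7): V_uu = e^(−0.1)·[0.5736·0.0000 + 0.4264·0.0000] = 0.0000
Node ud (S = 121.5): V_ud = e^(−0.1)·[0.5736·0.0000 + 0.4264·33.8750] = 13.0690
Node dd (S = 67.5): V_dd = e^(−0.1)·[0.5736·33.8750 + 0.4264·74.3750] = 46.2763
Node u (S = 162): V_u = e^(−0.1)·[0.5736·0.0000 + 0.4264·13.0690] = 5.0420
Node d (S = 90): V_d = e^(−0.1)·[0.5736·13.0690 + 0.4264·46.2763] = 24.6367
Node 0 (S = 120): V_0 = e^(−0.1)·[0.5736·5.0420 + 0.4264·24.6367] = 12.1219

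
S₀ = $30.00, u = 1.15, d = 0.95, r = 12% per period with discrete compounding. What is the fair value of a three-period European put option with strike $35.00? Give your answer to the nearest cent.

$0.18

Risk-neutral probability p = (1 + 0.12 − 0.95)/(1.15 − 0.95) = 0.1700/0.2000 = 0.8500
Terminal stock prices: S_uuu = 45.63, S_uud = 37.69, S_udd = 31.14, S_ddd = 25.72
Terminal payoffs (K − S): max(-10.63, 0) = 0, max(-2.691, 0) = 0, max(3.864, 0) = 3.864, max(9.279, 0) = 9.279
Node uu (S = 39.67): V_uu = 1/1.12·[0.8500·0.0000 + 0.1500·0.0000] = 0.0000
Node ud (S = 32.77): V_ud = 1/1.12·[0.8500·0.0000 + 0.1500·3.8637] = 0.5175
Node dd (S = 27.07): V_dd = 1/1.12·[0.8500·3.8637 + 0.1500·9.2788] = 4.1750
Node u (S = 34.5): V_u = 1/1.12·[0.8500·0.0000 + 0.1500·0.5175] = 0.0693
Node d (S = 28.5): V_d = 1/1.12·[0.8500·0.5175 + 0.1500·4.1750] = 0.9519
Node 0 (S = 30): V_0 = 1/1.12·[0.8500·0.0693 + 0.1500·0.9519] = 0.1801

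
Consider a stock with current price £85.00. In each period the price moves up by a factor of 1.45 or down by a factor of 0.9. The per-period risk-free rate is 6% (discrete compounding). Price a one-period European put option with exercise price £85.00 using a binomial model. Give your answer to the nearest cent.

Risk-neutral probability p = (1 + 0.06 − 0.9)/(1.45 − 0.9) = 0.1600/0.5500 = 0.2909
Terminal stock prices: S_u = 123.2, S_d = 76.5
Terminal payoffs (K − S): max(-38.25, 0) = 0, max(8.5, 0) = 8.5
Node 0 (S = 85): V_0 = 1/1.06·[0.2909·0.0000 + 0.7091·8.5000] = 5.6861

£5.69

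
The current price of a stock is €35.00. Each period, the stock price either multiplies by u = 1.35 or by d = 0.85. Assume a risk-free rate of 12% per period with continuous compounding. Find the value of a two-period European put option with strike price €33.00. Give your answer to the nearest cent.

Risk-neutral probability p = (e^0.12 − 0.85)/(1.35 − 0.85) = 0.2775/0.5000 = 0.5550
Terminal stock prices: S_uu = 63.79, S_ud = 40.16, S_dd = 25.29
Terminal payoffs (K − S): max(-30.79, 0) = 0, max(-7.163, 0) = 0, max(7.713, 0) = 7.713
Node u (S = 47.25): V_u = e^(−0.12)·[0.5550·0.0000 + 0.4450·0.0000] = 0.0000
Node d (S = 29.75): V_d = e^(−0.12)·[0.5550·0.0000 + 0.4450·7.7125] = 3.0440
Node 0 (S = 35): V_0 = e^(−0.12)·[0.5550·0.0000 + 0.4450·3.0440] = 1.2014

€1.20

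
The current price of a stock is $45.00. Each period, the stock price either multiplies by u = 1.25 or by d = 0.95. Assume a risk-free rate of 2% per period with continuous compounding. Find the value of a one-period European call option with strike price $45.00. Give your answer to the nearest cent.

$2.58

Risk-neutral probability p = (e^0.02 − 0.95)/(1.25 − 0.95) = 0.0702/0.3000 = 0.2340
Terminal stock prices: S_u = 56.25, S_d = 42.75
Terminal payoffs (S − K): max(11.25, 0) = 11.25, max(-2.25, 0) = 0
Node 0 (S = 45): V_0 = e^(−0.02)·[0.2340·11.2500 + 0.7660·0.0000] = 2.5804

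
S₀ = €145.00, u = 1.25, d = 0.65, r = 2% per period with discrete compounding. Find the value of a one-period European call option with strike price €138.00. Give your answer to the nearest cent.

€26.15

Risk-neutral probability p = (1 + 0.02 − 0.65)/(1.25 − 0.65) = 0.3700/0.6000 = 0.6167
Terminal stock prices: S_u = 181.2, S_d = 94.25
Terminal payoffs (S − K): max(43.25, 0) = 43.25, max(-43.75, 0) = 0
Node 0 (S = 145): V_0 = 1/1.02·[0.6167·43.2500 + 0.3833·0.0000] = 26.1479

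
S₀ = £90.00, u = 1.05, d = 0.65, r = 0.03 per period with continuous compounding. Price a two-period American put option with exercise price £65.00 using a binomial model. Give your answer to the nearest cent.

£0.46

Risk-neutral probability p = (e^0.03 − 0.65)/(1.05 − 0.65) = 0.3805/0.4000 = 0.9511
Terminal stock prices: S_uu = 99.23, S_ud = 61.43, S_dd = 38.03
Terminal payoffs (K − S): max(-34.23, 0) = 0, max(3.575, 0) = 3.575, max(26.97, 0) = 26.97
Node u (S = 94.5): continuation = e^(−0.03)·[0.9511·0.0000 + 0.0489·3.5750] = 0.1695; exercise value = 0.0000 ≤ continuation, so V_u = 0.1695
Node d (S = 58.5): continuation = e^(−0.03)·[0.9511·3.5750 + 0.0489·26.9750] = 4.5790; exercise value = 6.5000 > continuation, so V_d = 6.5000 (exercise)
Node 0 (S = 90): continuation = e^(−0.03)·[0.9511·0.1695 + 0.0489·6.5000] = 0.4647; exercise value = 0.0000 ≤ continuation, so V_0 = 0.4647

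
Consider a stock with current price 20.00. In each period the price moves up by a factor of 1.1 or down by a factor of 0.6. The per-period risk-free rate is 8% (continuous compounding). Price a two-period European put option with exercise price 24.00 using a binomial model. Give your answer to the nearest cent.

Risk-neutral probability p = (e^0.08 − 0.6)/(1.1 − 0.6) = 0.4833/0.5000 = 0.9666
Terminal stock prices: S_uu = 24.2, S_ud = 13.2, S_dd = 7.2
Terminal payoffs (K − S): max(-0.2, 0) = 0, max(10.8, 0) = 10.8, max(16.8, 0) = 16.8
Node u (S = 22): V_u = e^(−0.08)·[0.9666·0.0000 + 0.0334·10.8000] = 0.3332
Node d (S = 12): V_d = e^(−0.08)·[0.9666·10.8000 + 0.0334·16.8000] = 10.1548
Node 0 (S = 20): V_0 = e^(−0.08)·[0.9666·0.3332 + 0.0334·10.1548] = 0.6107

0.61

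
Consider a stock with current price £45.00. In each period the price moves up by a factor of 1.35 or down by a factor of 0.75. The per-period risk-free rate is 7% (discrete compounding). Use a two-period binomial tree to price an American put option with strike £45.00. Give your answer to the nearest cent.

£4.91

Risk-neutral probability p = (1 + 0.07 − 0.75)/(1.35 − 0.75) = 0.3200/0.6000 = 0.5333
Terminal stock prices: S_uu = 82.01, S_ud = 45.56, S_dd = 25.31
Terminal payoffs (K − S): max(-37.01, 0) = 0, max(-0.5625, 0) = 0, max(19.69, 0) = 19.69
Node u (S = 60.75): continuation = 1/1.07·[0.5333·0.0000 + 0.4667·0.0000] = 0.0000; exercise value = 0.0000 ≤ continuation, so V_u = 0.0000
Node d (S = 33.75): continuation = 1/1.07·[0.5333·0.0000 + 0.4667·19.6875] = 8.5864; exercise value = 11.2500 > continuation, so V_d = 11.2500 (exercise)
Node 0 (S = 45): continuation = 1/1.07·[0.5333·0.0000 + 0.4667·11.2500] = 4.9065; exercise value = 0.0000 ≤ continuation, so V_0 = 4.9065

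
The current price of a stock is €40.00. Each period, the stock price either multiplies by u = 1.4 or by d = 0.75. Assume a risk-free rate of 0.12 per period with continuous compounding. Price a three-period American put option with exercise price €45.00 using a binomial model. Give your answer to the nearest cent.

€6.54

Risk-neutral probability p = (e^0.12 − 0.75)/(1.4 − 0.75) = 0.3775/0.6500 = 0.5808
Terminal stock prices: S_uuu = 109.8, S_uud = 58.8, S_udd = 31.5, S_ddd = 16.88
Terminal payoffs (K − S): max(-64.76, 0) = 0, max(-13.8, 0) = 0, max(13.5, 0) = 13.5, max(28.12, 0) = 28.12
Node uu (S = 78.4): continuation = e^(−0.12)·[0.5808·0.0000 + 0.4192·0.0000] = 0.0000; exercise value = 0.0000 ≤ continuation, so V_uu = 0.0000
Node ud (S = 42): continuation = e^(−0.12)·[0.5808·0.0000 + 0.4192·13.5000] = 5.0197; exercise value = 3.0000 ≤ continuation, so V_ud = 5.0197
Node dd (S = 22.5): continuation = e^(−0.12)·[0.5808·13.5000 + 0.4192·28.1250] = 17.4114; exercise value = 22.5000 > continuation, so V_dd = 22.5000 (exercise)
Node u (S = 56): continuation = e^(−0.12)·[0.5808·0.0000 + 0.4192·5.0197] = 1.8665; exercise value = 0.0000 ≤ continuation, so V_u = 1.8665
Node d (S = 30): continuation = e^(−0.12)·[0.5808·5.0197 + 0.4192·22.5000] = 10.9517; exercise value = 15.0000 > continuation, so V_d = 15.0000 (exercise)
Node 0 (S = 40): continuation = e^(−0.12)·[0.5808·1.8665 + 0.4192·15.0000] = 6.5388; exercise value = 5.0000 ≤ continuation, so V_0 = 6.5388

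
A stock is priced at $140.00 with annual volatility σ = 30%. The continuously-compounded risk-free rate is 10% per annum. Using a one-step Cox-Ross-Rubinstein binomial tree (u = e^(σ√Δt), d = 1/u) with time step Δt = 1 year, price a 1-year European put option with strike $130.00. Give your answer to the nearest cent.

CRR parameters: u = e^(σ√Δt) = e^(0.3·√1) = 1.3499, d = 1/u = 0.7408
Per-period rate: rΔt = 0.1·1 = 0.1, so R = e^0.1 = 1.1052
Risk-neutral probability p = (e^0.1 − 0.7408)/(1.3499 − 0.7408) = 0.3644/0.6090 = 0.5982
Terminal stock prices: S_u = 189, S_d = 103.7
Terminal payoffs (K − S): max(-58.98, 0) = 0, max(26.29, 0) = 26.29
Node 0 (S = 140): V_0 = e^(−0.1)·[0.5982·0.0000 + 0.4018·26.2854] = 9.5555

$9.56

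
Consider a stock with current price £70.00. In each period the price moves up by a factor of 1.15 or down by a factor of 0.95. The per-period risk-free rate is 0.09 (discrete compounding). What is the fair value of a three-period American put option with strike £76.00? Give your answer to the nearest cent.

Risk-neutral probability p = (1 + 0.09 − 0.95)/(1.15 − 0.95) = 0.1400/0.2000 = 0.7000
Terminal stock prices: S_uuu = 106.5, S_uud = 87.95, S_udd = 72.65, S_ddd = 60.02
Terminal payoffs (K − S): max(-30.46, 0) = 0, max(-11.95, 0) = 0, max(3.349, 0) = 3.349, max(15.98, 0) = 15.98
Node uu (S = 92.57): continuation = 1/1.09·[0.7000·0.0000 + 0.3000·0.0000] = 0.0000; exercise value = 0.0000 ≤ continuation, so V_uu = 0.0000
Node ud (S = 76.47): continuation = 1/1.09·[0.7000·0.0000 + 0.3000·3.3487] = 0.9217; exercise value = 0.0000 ≤ continuation, so V_ud = 0.9217
Node dd (S = 63.17): continuation = 1/1.09·[0.7000·3.3487 + 0.3000·15.9838] = 6.5498; exercise value = 12.8250 > continuation, so V_dd = 12.8250 (exercise)
Node u (S = 80.5): continuation = 1/1.09·[0.7000·0.0000 + 0.3000·0.9217] = 0.2537; exercise value = 0.0000 ≤ continuation, so V_u = 0.2537
Node d (S = 66.5): continuation = 1/1.09·[0.7000·0.9217 + 0.3000·12.8250] = 4.1217; exercise value = 9.5000 > continuation, so V_d = 9.5000 (exercise)
Node 0 (S = 70): continuation = 1/1.09·[0.7000·0.2537 + 0.3000·9.5000] = 2.7776; exercise value = 6.0000 > continuation, so V_0 = 6.0000 (exercise)

£6.00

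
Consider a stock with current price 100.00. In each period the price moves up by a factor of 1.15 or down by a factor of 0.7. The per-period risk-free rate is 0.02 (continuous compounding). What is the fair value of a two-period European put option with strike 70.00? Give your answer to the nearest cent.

1.68

Risk-neutral probability p = (e^0.02 − 0.7)/(1.15 − 0.7) = 0.3202/0.4500 = 0.7116
Terminal stock prices: S_uu = 132.2, S_ud = 80.5, S_dd = 49
Terminal payoffs (K − S): max(-62.25, 0) = 0, max(-10.5, 0) = 0, max(21, 0) = 21
Node u (S = 115): V_u = e^(−0.02)·[0.7116·0.0000 + 0.2884·0.0000] = 0.0000
Node d (S = 70): V_d = e^(−0.02)·[0.7116·0.0000 + 0.2884·21.0000] = 5.9373
Node 0 (S = 100): V_0 = e^(−0.02)·[0.7116·0.0000 + 0.2884·5.9373] = 1.6787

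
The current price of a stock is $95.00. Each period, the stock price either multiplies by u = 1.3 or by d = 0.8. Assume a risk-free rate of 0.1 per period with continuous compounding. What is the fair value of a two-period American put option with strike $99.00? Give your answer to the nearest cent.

Risk-neutral probability p = (e^0.1 − 0.8)/(1.3 − 0.8) = 0.3052/0.5000 = 0.6103
Terminal stock prices: S_uu = 160.6, S_ud = 98.8, S_dd = 60.8
Terminal payoffs (K − S): max(-61.55, 0) = 0, max(0.2, 0) = 0.2, max(38.2, 0) = 38.2
Node u (S = 123.5): continuation = e^(−0.1)·[0.6103·0.0000 + 0.3897·0.2000] = 0.0705; exercise value = 0.0000 ≤ continuation, so V_u = 0.0705
Node d (S = 76): continuation = e^(−0.1)·[0.6103·0.2000 + 0.3897·38.2000] = 13.5789; exercise value = 23.0000 > continuation, so V_d = 23.0000 (exercise)
Node 0 (S = 95): continuation = e^(−0.1)·[0.6103·0.0705 + 0.3897·23.0000] = 8.1482; exercise value = 4.0000 ≤ continuation, so V_0 = 8.1482

$8.15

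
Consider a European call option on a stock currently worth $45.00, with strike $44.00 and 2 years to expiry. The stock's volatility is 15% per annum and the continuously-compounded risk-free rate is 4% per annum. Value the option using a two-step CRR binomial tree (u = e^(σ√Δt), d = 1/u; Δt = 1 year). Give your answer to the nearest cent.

CRR parameters: u = e^(σ√Δt) = e^(0.15·√1) = 1.1618, d = 1/u = 0.8607
Per-period rate: rΔt = 0.04·1 = 0.04, so R = e^0.04 = 1.0408
Risk-neutral probability p = (e^0.04 − 0.8607)/(1.1618 − 0.8607) = 0.1801/0.3011 = 0.5981
Terminal stock prices: S_uu = 60.74, S_ud = 45, S_dd = 33.34
Terminal payoffs (S − K): max(16.74, 0) = 16.74, max(1, 0) = 1, max(-10.66, 0) = 0
Node u (S = 52.28): V_u = e^(−0.04)·[0.5981·16.7436 + 0.4019·1.0000] = 10.0078
Node d (S = 38.73): V_d = e^(−0.04)·[0.5981·1.0000 + 0.4019·0.0000] = 0.5746
Node 0 (S = 45): V_0 = e^(−0.04)·[0.5981·10.0078 + 0.4019·0.5746] = 5.9728

$5.97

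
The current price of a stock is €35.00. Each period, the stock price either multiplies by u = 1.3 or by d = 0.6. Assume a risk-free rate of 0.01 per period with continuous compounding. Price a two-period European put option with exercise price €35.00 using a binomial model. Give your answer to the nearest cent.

€7.43

Risk-neutral probability p = (e^0.01 − 0.6)/(1.3 − 0.6) = 0.4101/0.7000 = 0.5858
Terminal stock prices: S_uu = 59.15, S_ud = 27.3, S_dd = 12.6
Terminal payoffs (K − S): max(-24.15, 0) = 0, max(7.7, 0) = 7.7, max(22.4, 0) = 22.4
Node u (S = 45.5): V_u = e^(−0.01)·[0.5858·0.0000 + 0.4142·7.7000] = 3.1577
Node d (S = 21): V_d = e^(−0.01)·[0.5858·7.7000 + 0.4142·22.4000] = 13.6517
Node 0 (S = 35): V_0 = e^(−0.01)·[0.5858·3.1577 + 0.4142·13.6517] = 7.4298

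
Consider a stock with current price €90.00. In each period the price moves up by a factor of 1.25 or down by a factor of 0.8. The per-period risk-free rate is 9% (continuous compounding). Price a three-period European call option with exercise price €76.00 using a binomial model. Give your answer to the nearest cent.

€33.65

Risk-neutral probability p = (e^0.09 − 0.8)/(1.25 − 0.8) = 0.2942/0.4500 = 0.6537
Terminal stock prices: S_uuu = 175.8, S_uud = 112.5, S_udd = 72, S_ddd = 46.08
Terminal payoffs (S − K): max(99.78, 0) = 99.78, max(36.5, 0) = 36.5, max(-4, 0) = 0, max(-29.92, 0) = 0
Node uu (S = 140.6): V_uu = e^(−0.09)·[0.6537·99.7812 + 0.3463·36.5000] = 71.1662
Node ud (S = 90): V_ud = e^(−0.09)·[0.6537·36.5000 + 0.3463·0.0000] = 21.8071
Node dd (S = 57.6): V_dd = e^(−0.09)·[0.6537·0.0000 + 0.3463·0.0000] = 0.0000
Node u (S = 112.5): V_u = e^(−0.09)·[0.6537·71.1662 + 0.3463·21.8071] = 49.4201
Node d (S = 72): V_d = e^(−0.09)·[0.6537·21.8071 + 0.3463·0.0000] = 13.0288
Node 0 (S = 90): V_0 = e^(−0.09)·[0.6537·49.4201 + 0.3463·13.0288] = 33.6496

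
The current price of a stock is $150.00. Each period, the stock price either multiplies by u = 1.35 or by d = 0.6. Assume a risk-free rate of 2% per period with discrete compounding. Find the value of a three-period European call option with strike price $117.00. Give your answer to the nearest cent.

Risk-neutral probability p = (1 + 0.02 − 0.6)/(1.35 − 0.6) = 0.4200/0.7500 = 0.5600
Terminal stock prices: S_uuu = 369.1, S_uud = 164, S_udd = 72.9, S_ddd = 32.4
Terminal payoffs (S − K): max(252.1, 0) = 252.1, max(47.03, 0) = 47.03, max(-44.1, 0) = 0, max(-84.6, 0) = 0
Node uu (S = 273.4): V_uu = 1/1.02·[0.5600·252.0563 + 0.4400·47.0250] = 158.6691
Node ud (S = 121.5): V_ud = 1/1.02·[0.5600·47.0250 + 0.4400·0.0000] = 25.8176
Node dd (S = 54): V_dd = 1/1.02·[0.5600·0.0000 + 0.4400·0.0000] = 0.0000
Node u (S = 202.5): V_u = 1/1.02·[0.5600·158.6691 + 0.4400·25.8176] = 98.2495
Node d (S = 90): V_d = 1/1.02·[0.5600·25.8176 + 0.4400·0.0000] = 14.1744
Node 0 (S = 150): V_0 = 1/1.02·[0.5600·98.2495 + 0.4400·14.1744] = 60.0553

$60.06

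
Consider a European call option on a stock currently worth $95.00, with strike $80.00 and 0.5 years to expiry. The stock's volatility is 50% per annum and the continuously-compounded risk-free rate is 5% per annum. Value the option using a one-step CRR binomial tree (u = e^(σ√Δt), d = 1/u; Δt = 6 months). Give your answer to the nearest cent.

CRR parameters: u = e^(σ√Δt) = e^(0.5·√0.5) = 1.4241, d = 1/u = 0.7022
Per-period rate: rΔt = 0.05·0.5 = 0.025, so R = e^0.025 = 1.0253
Risk-neutral probability p = (e^0.025 − 0.7022)/(1.4241 − 0.7022) = 0.3231/0.7219 = 0.4476
Terminal stock prices: S_u = 135.3, S_d = 66.71
Terminal payoffs (S − K): max(55.29, 0) = 55.29, max(-13.29, 0) = 0
Node 0 (S = 95): V_0 = e^(−0.025)·[0.4476·55.2913 + 0.5524·0.0000] = 24.1366

$24.14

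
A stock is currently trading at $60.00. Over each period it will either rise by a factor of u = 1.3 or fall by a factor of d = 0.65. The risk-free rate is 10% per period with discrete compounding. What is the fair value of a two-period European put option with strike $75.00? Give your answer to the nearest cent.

$12.44

Risk-neutral probability p = (1 + 0.1 − 0.65)/(1.3 − 0.65) = 0.4500/0.6500 = 0.6923
Terminal stock prices: S_uu = 101.4, S_ud = 50.7, S_dd = 25.35
Terminal payoffs (K − S): max(-26.4, 0) = 0, max(24.3, 0) = 24.3, max(49.65, 0) = 49.65
Node u (S = 78): V_u = 1/1.1·[0.6923·0.0000 + 0.3077·24.3000] = 6.7972
Node d (S = 39): V_d = 1/1.1·[0.6923·24.3000 + 0.3077·49.6500] = 29.1818
Node 0 (S = 60): V_0 = 1/1.1·[0.6923·6.7972 + 0.3077·29.1818] = 12.4407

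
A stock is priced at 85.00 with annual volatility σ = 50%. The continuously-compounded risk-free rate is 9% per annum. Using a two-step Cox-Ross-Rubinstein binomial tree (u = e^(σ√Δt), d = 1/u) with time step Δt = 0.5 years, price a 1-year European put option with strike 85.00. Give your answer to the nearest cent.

10.80

CRR parameters: u = e^(σ√Δt) = e^(0.5·√0.5) = 1.4241, d = 1/u = 0.7022
Per-period rate: rΔt = 0.09·0.5 = 0.045, so R = e^0.045 = 1.0460
Risk-neutral probability p = (e^0.045 − 0.7022)/(1.4241 − 0.7022) = 0.3438/0.7219 = 0.4763
Terminal stock prices: S_uu = 172.4, S_ud = 85, S_dd = 41.91
Terminal payoffs (K − S): max(-87.39, 0) = 0, max(0, 0) = 0, max(43.09, 0) = 43.09
Node u (S = 121.1): V_u = e^(−0.045)·[0.4763·0.0000 + 0.5237·0.0000] = 0.0000
Node d (S = 59.69): V_d = e^(−0.045)·[0.4763·0.0000 + 0.5237·43.0892] = 21.5738
Node 0 (S = 85): V_0 = e^(−0.045)·[0.4763·0.0000 + 0.5237·21.5738] = 10.8015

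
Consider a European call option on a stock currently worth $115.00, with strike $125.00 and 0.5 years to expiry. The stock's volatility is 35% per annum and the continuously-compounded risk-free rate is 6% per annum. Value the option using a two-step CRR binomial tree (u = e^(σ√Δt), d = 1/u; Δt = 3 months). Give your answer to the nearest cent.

$9.24

CRR parameters: u = e^(σ√Δt) = e^(0.35·√0.25) = 1.1912, d = 1/u = 0.8395
Per-period rate: rΔt = 0.06·0.25 = 0.015, so R = e^0.015 = 1.0151
Risk-neutral probability p = (e^0.015 − 0.8395)/(1.1912 − 0.8395) = 0.1757/0.3518 = 0.4993
Terminal stock prices: S_uu = 163.2, S_ud = 115, S_dd = 81.04
Terminal payoffs (S − K): max(38.19, 0) = 38.19, max(-10, 0) = 0, max(-43.96, 0) = 0
Node u (S = 137): V_u = e^(−0.015)·[0.4993·38.1928 + 0.5007·0.0000] = 18.7866
Node d (S = 96.54): V_d = e^(−0.015)·[0.4993·0.0000 + 0.5007·0.0000] = 0.0000
Node 0 (S = 115): V_0 = e^(−0.015)·[0.4993·18.7866 + 0.5007·0.0000] = 9.2409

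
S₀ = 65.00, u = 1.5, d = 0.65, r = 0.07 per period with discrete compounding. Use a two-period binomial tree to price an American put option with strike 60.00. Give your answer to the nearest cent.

8.39

Risk-neutral probability p = (1 + 0.07 − 0.65)/(1.5 − 0.65) = 0.4200/0.8500 = 0.4941
Terminal stock prices: S_uu = 146.2, S_ud = 63.38, S_dd = 27.46
Terminal payoffs (K − S): max(-86.25, 0) = 0, max(-3.375, 0) = 0, max(32.54, 0) = 32.54
Node u (S = 97.5): continuation = 1/1.07·[0.4941·0.0000 + 0.5059·0.0000] = 0.0000; exercise value = 0.0000 ≤ continuation, so V_u = 0.0000
Node d (S = 42.25): continuation = 1/1.07·[0.4941·0.0000 + 0.5059·32.5375] = 15.3833; exercise value = 17.7500 > continuation, so V_d = 17.7500 (exercise)
Node 0 (S = 65): continuation = 1/1.07·[0.4941·0.0000 + 0.5059·17.7500] = 8.3920; exercise value = 0.0000 ≤ continuation, so V_0 = 8.3920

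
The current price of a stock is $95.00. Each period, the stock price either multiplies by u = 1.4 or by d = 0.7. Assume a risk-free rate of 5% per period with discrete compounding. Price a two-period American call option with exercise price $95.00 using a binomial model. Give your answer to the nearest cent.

$20.68

Risk-neutral probability p = (1 + 0.05 − 0.7)/(1.4 − 0.7) = 0.3500/0.7000 = 0.5000
Terminal stock prices: S_uu = 186.2, S_ud = 93.1, S_dd = 46.55
Terminal payoffs (S − K): max(91.2, 0) = 91.2, max(-1.9, 0) = 0, max(-48.45, 0) = 0
Node u (S = 133): continuation = 1/1.05·[0.5000·91.2000 + 0.5000·0.0000] = 43.4286; exercise value = 38.0000 ≤ continuation, so V_u = 43.4286
Node d (S = 66.5): continuation = 1/1.05·[0.5000·0.0000 + 0.5000·0.0000] = 0.0000; exercise value = 0.0000 ≤ continuation, so V_d = 0.0000
Node 0 (S = 95): continuation = 1/1.05·[0.5000·43.4286 + 0.5000·0.0000] = 20.6803; exercise value = 0.0000 ≤ continuation, so V_0 = 20.6803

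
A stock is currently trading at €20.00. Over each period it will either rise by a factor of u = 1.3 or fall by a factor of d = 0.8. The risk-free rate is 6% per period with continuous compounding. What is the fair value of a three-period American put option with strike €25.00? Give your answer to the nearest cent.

Risk-neutral probability p = (e^0.06 − 0.8)/(1.3 − 0.8) = 0.2618/0.5000 = 0.5237
Terminal stock prices: S_uuu = 43.94, S_uud = 27.04, S_udd = 16.64, S_ddd = 10.24
Terminal payoffs (K − S): max(-18.94, 0) = 0, max(-2.04, 0) = 0, max(8.36, 0) = 8.36, max(14.76, 0) = 14.76
Node uu (S = 33.8): continuation = e^(−0.06)·[0.5237·0.0000 + 0.4763·0.0000] = 0.0000; exercise value = 0.0000 ≤ continuation, so V_uu = 0.0000
Node ud (S = 20.8): continuation = e^(−0.06)·[0.5237·0.0000 + 0.4763·8.3600] = 3.7502; exercise value = 4.2000 > continuation, so V_ud = 4.2000 (exercise)
Node dd (S = 12.8): continuation = e^(−0.06)·[0.5237·8.3600 + 0.4763·14.7600] = 10.7441; exercise value = 12.2000 > continuation, so V_dd = 12.2000 (exercise)
Node u (S = 26): continuation = e^(−0.06)·[0.5237·0.0000 + 0.4763·4.2000] = 1.8841; exercise value = 0.0000 ≤ continuation, so V_u = 1.8841
Node d (S = 16): continuation = e^(−0.06)·[0.5237·4.2000 + 0.4763·12.2000] = 7.5441; exercise value = 9.0000 > continuation, so V_d = 9.0000 (exercise)
Node 0 (S = 20): continuation = e^(−0.06)·[0.5237·1.8841 + 0.4763·9.0000] = 4.9665; exercise value = 5.0000 > continuation, so V_0 = 5.0000 (exercise)

€5.00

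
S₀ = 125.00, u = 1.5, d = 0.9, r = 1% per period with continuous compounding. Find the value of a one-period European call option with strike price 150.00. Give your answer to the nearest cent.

Risk-neutral probability p = (e^0.01 − 0.9)/(1.5 − 0.9) = 0.1101/0.6000 = 0.1834
Terminal stock prices: S_u = 187.5, S_d = 112.5
Terminal payoffs (S − K): max(37.5, 0) = 37.5, max(-37.5, 0) = 0
Node 0 (S = 125): V_0 = e^(−0.01)·[0.1834·37.5000 + 0.8166·0.0000] = 6.8097

6.81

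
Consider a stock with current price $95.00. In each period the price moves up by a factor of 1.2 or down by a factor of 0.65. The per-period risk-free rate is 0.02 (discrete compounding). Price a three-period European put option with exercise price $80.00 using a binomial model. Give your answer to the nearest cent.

$8.27

Risk-neutral probability p = (1 + 0.02 − 0.65)/(1.2 − 0.65) = 0.3700/0.5500 = 0.6727
Terminal stock prices: S_uuu = 164.2, S_uud = 88.92, S_udd = 48.17, S_ddd = 26.09
Terminal payoffs (K − S): max(-84.16, 0) = 0, max(-8.92, 0) = 0, max(31.83, 0) = 31.83, max(53.91, 0) = 53.91
Node uu (S = 136.8): V_uu = 1/1.02·[0.6727·0.0000 + 0.3273·0.0000] = 0.0000
Node ud (S = 74.1): V_ud = 1/1.02·[0.6727·0.0000 + 0.3273·31.8350] = 10.2144
Node dd (S = 40.14): V_dd = 1/1.02·[0.6727·31.8350 + 0.3273·53.9106] = 38.2939
Node u (S = 114): V_u = 1/1.02·[0.6727·0.0000 + 0.3273·10.2144] = 3.2774
Node d (S = 61.75): V_d = 1/1.02·[0.6727·10.2144 + 0.3273·38.2939] = 19.0236
Node 0 (S = 95): V_0 = 1/1.02·[0.6727·3.2774 + 0.3273·19.0236] = 8.2654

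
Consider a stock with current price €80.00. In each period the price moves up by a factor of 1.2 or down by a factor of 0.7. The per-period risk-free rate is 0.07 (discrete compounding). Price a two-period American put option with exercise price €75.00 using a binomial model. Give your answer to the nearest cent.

Risk-neutral probability p = (1 + 0.07 − 0.7)/(1.2 − 0.7) = 0.3700/0.5000 = 0.7400
Terminal stock prices: S_uu = 115.2, S_ud = 67.2, S_dd = 39.2
Terminal payoffs (K − S): max(-40.2, 0) = 0, max(7.8, 0) = 7.8, max(35.8, 0) = 35.8
Node u (S = 96): continuation = 1/1.07·[0.7400·0.0000 + 0.2600·7.8000] = 1.8953; exercise value = 0.0000 ≤ continuation, so V_u = 1.8953
Node d (S = 56): continuation = 1/1.07·[0.7400·7.8000 + 0.2600·35.8000] = 14.0935; exercise value = 19.0000 > continuation, so V_d = 19.0000 (exercise)
Node 0 (S = 80): continuation = 1/1.07·[0.7400·1.8953 + 0.2600·19.0000] = 5.9276; exercise value = 0.0000 ≤ continuation, so V_0 = 5.9276

€5.93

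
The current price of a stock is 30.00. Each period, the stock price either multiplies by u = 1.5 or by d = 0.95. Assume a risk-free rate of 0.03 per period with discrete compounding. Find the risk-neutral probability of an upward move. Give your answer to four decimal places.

p = 0.1455

Risk-neutral probability p = (1 + 0.03 − 0.95)/(1.5 − 0.95) = 0.0800/0.5500 = 0.1455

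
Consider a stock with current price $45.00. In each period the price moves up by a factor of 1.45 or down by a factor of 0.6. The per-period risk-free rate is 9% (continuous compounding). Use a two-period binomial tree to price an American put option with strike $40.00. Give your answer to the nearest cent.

Risk-neutral probability p = (e^0.09 − 0.6)/(1.45 − 0.6) = 0.4942/0.8500 = 0.5814
Terminal stock prices: S_uu = 94.61, S_ud = 39.15, S_dd = 16.2
Terminal payoffs (K − S): max(-54.61, 0) = 0, max(0.85, 0) = 0.85, max(23.8, 0) = 23.8
Node u (S = 65.25): continuation = e^(−0.09)·[0.5814·0.0000 + 0.4186·0.8500] = 0.3252; exercise value = 0.0000 ≤ continuation, so V_u = 0.3252
Node d (S = 27): continuation = e^(−0.09)·[0.5814·0.8500 + 0.4186·23.8000] = 9.5572; exercise value = 13.0000 > continuation, so V_d = 13.0000 (exercise)
Node 0 (S = 45): continuation = e^(−0.09)·[0.5814·0.3252 + 0.4186·13.0000] = 5.1464; exercise value = 0.0000 ≤ continuation, so V_0 = 5.1464

$5.15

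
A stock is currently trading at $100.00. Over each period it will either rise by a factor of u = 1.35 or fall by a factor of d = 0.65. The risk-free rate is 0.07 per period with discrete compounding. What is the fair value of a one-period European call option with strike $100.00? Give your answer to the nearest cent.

Risk-neutral probability p = (1 + 0.07 − 0.65)/(1.35 − 0.65) = 0.4200/0.7000 = 0.6000
Terminal stock prices: S_u = 135, S_d = 65
Terminal payoffs (S − K): max(35, 0) = 35, max(-35, 0) = 0
Node 0 (S = 100): V_0 = 1/1.07·[0.6000·35.0000 + 0.4000·0.0000] = 19.6262

$19.63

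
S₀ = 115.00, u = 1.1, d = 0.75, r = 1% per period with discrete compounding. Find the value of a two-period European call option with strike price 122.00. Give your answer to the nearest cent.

Risk-neutral probability p = (1 + 0.01 − 0.75)/(1.1 − 0.75) = 0.2600/0.3500 = 0.7429
Terminal stock prices: S_uu = 139.2, S_ud = 94.88, S_dd = 64.69
Terminal payoffs (S − K): max(17.15, 0) = 17.15, max(-27.12, 0) = 0, max(-57.31, 0) = 0
Node u (S = 126.5): V_u = 1/1.01·[0.7429·17.1500 + 0.2571·0.0000] = 12.6139
Node d (S = 86.25): V_d = 1/1.01·[0.7429·0.0000 + 0.2571·0.0000] = 0.0000
Node 0 (S = 115): V_0 = 1/1.01·[0.7429·12.6139 + 0.2571·0.0000] = 9.2775

9.28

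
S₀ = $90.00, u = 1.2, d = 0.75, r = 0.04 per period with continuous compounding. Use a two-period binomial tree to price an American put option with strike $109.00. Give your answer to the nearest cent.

$20.01

Risk-neutral probability p = (e^0.04 − 0.75)/(1.2 − 0.75) = 0.2908/0.4500 = 0.6462
Terminal stock prices: S_uu = 129.6, S_ud = 81, S_dd = 50.62
Terminal payoffs (K − S): max(-20.6, 0) = 0, max(28, 0) = 28, max(58.38, 0) = 58.38
Node u (S = 108): continuation = e^(−0.04)·[0.6462·0.0000 + 0.3538·28.0000] = 9.5167; exercise value = 1.0000 ≤ continuation, so V_u = 9.5167
Node d (S = 67.5): continuation = e^(−0.04)·[0.6462·28.0000 + 0.3538·58.3750] = 37.2260; exercise value = 41.5000 > continuation, so V_d = 41.5000 (exercise)
Node 0 (S = 90): continuation = e^(−0.04)·[0.6462·9.5167 + 0.3538·41.5000] = 20.0141; exercise value = 19.0000 ≤ continuation, so V_0 = 20.0141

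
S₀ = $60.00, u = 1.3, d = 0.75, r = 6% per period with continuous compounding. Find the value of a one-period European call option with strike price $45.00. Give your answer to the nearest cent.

Risk-neutral probability p = (e^0.06 − 0.75)/(1.3 − 0.75) = 0.3118/0.5500 = 0.5670
Terminal stock prices: S_u = 78, S_d = 45
Terminal payoffs (S − K): max(33, 0) = 33, max(0, 0) = 0
Node 0 (S = 60): V_0 = e^(−0.06)·[0.5670·33.0000 + 0.4330·0.0000] = 17.6206

$17.62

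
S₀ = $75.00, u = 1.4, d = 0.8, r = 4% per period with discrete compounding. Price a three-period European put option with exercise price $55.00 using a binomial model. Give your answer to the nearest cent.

Risk-neutral probability p = (1 + 0.04 − 0.8)/(1.4 − 0.8) = 0.2400/0.6000 = 0.4000
Terminal stock prices: S_uuu = 205.8, S_uud = 117.6, S_udd = 67.2, S_ddd = 38.4
Terminal payoffs (K − S): max(-150.8, 0) = 0, max(-62.6, 0) = 0, max(-12.2, 0) = 0, max(16.6, 0) = 16.6
Node uu (S = 147): V_uu = 1/1.04·[0.4000·0.0000 + 0.6000·0.0000] = 0.0000
Node ud (S = 84): V_ud = 1/1.04·[0.4000·0.0000 + 0.6000·0.0000] = 0.0000
Node dd (S = 48): V_dd = 1/1.04·[0.4000·0.0000 + 0.6000·16.6000] = 9.5769
Node u (S = 105): V_u = 1/1.04·[0.4000·0.0000 + 0.6000·0.0000] = 0.0000
Node d (S = 60): V_d = 1/1.04·[0.4000·0.0000 + 0.6000·9.5769] = 5.5251
Node 0 (S = 75): V_0 = 1/1.04·[0.4000·0.0000 + 0.6000·5.5251] = 3.1876

$3.19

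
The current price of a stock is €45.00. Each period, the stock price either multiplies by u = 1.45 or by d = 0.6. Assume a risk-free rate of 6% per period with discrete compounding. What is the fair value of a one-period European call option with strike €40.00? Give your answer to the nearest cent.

€12.89

Risk-neutral probability p = (1 + 0.06 − 0.6)/(1.45 − 0.6) = 0.4600/0.8500 = 0.5412
Terminal stock prices: S_u = 65.25, S_d = 27
Terminal payoffs (S − K): max(25.25, 0) = 25.25, max(-13, 0) = 0
Node 0 (S = 45): V_0 = 1/1.06·[0.5412·25.2500 + 0.4588·0.0000] = 12.8912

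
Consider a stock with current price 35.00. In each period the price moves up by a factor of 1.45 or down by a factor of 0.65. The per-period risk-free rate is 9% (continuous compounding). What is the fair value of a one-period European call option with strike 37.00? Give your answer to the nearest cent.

Risk-neutral probability p = (e^0.09 − 0.65)/(1.45 − 0.65) = 0.4442/0.8000 = 0.5552
Terminal stock prices: S_u = 50.75, S_d = 22.75
Terminal payoffs (S − K): max(13.75, 0) = 13.75, max(-14.25, 0) = 0
Node 0 (S = 35): V_0 = e^(−0.09)·[0.5552·13.7500 + 0.4448·0.0000] = 6.9772

6.98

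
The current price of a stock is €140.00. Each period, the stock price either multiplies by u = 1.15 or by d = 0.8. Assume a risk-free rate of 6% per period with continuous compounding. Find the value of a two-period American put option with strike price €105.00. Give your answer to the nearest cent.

Risk-neutral probability p = (e^0.06 − 0.8)/(1.15 − 0.8) = 0.2618/0.3500 = 0.7481
Terminal stock prices: S_uu = 185.1, S_ud = 128.8, S_dd = 89.6
Terminal payoffs (K − S): max(-80.15, 0) = 0, max(-23.8, 0) = 0, max(15.4, 0) = 15.4
Node u (S = 161): continuation = e^(−0.06)·[0.7481·0.0000 + 0.2519·0.0000] = 0.0000; exercise value = 0.0000 ≤ continuation, so V_u = 0.0000
Node d (S = 112): continuation = e^(−0.06)·[0.7481·0.0000 + 0.2519·15.4000] = 3.6533; exercise value = 0.0000 ≤ continuation, so V_d = 3.6533
Node 0 (S = 140): continuation = e^(−0.06)·[0.7481·0.0000 + 0.2519·3.6533] = 0.8667; exercise value = 0.0000 ≤ continuation, so V_0 = 0.8667

€0.87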